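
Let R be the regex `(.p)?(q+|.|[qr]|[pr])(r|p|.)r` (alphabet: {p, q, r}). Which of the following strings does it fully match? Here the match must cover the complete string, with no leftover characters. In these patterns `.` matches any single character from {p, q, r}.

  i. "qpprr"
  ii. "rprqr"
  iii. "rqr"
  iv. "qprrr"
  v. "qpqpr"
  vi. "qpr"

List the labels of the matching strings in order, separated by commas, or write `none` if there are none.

i, ii, iii, iv, v, vi

i. "qpprr" → match
ii. "rprqr" → match
iii. "rqr" → match
iv. "qprrr" → match
v. "qpqpr" → match
vi. "qpr" → match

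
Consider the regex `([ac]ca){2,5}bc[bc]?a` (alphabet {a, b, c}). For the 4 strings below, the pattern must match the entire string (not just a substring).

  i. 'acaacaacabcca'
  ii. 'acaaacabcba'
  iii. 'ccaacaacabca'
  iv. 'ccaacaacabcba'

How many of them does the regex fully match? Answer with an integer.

3

i → match
ii. 'acaaacabcba' → no match
iii. 'ccaacaacabca' → match
iv → match
Total matched: 3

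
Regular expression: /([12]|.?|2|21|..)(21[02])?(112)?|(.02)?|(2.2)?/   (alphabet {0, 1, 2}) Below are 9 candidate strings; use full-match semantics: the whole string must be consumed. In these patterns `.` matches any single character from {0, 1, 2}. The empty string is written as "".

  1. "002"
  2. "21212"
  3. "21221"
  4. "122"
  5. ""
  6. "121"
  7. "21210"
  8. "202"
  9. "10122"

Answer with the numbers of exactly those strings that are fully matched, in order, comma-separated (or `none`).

1, 2, 5, 7, 8

1. "002" → match
2. "21212" → match
3. "21221" → no match
4. "122" → no match
5. "" → match
6. "121" → no match
7. "21210" → match
8. "202" → match
9. "10122" → no match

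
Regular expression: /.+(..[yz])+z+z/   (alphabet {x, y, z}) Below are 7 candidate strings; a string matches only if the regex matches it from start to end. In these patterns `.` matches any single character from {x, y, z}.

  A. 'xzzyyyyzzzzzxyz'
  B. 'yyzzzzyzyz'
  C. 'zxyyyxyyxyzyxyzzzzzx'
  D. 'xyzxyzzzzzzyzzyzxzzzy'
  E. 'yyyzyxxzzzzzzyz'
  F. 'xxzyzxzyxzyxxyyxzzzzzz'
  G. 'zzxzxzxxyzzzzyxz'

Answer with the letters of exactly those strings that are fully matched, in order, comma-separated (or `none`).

F

A → no match — must end with 'zz'
B → no match — must end with 'zz'
C → no match — must end with 'zz'
D → no match — must end with 'zz'
E → no match — must end with 'zz'
F → match
G → no match — must end with 'zz'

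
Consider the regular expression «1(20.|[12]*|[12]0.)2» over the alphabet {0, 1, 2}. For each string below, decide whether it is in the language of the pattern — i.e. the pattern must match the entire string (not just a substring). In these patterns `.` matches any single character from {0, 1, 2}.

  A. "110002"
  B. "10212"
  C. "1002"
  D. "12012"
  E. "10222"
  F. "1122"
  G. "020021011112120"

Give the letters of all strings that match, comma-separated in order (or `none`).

A → no match
B → no match
C → no match
D → match
E → no match
F → match
G → no match — must start with "1"

D, F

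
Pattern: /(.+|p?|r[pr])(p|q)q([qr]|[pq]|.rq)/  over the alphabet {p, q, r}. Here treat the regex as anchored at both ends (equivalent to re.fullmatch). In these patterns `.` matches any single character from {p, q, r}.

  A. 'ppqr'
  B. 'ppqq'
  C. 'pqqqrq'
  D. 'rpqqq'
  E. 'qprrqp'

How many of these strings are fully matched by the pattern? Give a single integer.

A → match
B → match
C → match
D → match
E → no match
Total matched: 4

4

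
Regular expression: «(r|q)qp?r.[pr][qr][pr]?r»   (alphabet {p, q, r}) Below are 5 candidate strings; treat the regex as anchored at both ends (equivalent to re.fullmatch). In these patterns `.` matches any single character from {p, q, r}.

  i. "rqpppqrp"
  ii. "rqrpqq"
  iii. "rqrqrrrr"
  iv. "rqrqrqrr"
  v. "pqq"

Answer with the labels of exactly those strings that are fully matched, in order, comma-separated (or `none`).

iii, iv

i → no match — must end with "r"
ii → no match — must end with "r"
iii → match
iv → match
v → no match — must end with "r"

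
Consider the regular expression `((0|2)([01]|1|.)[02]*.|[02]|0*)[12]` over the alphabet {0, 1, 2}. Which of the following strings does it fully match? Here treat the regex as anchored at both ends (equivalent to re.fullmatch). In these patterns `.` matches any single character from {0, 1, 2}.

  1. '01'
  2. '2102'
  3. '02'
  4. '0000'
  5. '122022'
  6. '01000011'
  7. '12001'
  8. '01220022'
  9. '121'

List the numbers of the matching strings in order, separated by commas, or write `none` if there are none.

1. '01' → match
2. '2102' → match
3. '02' → match
4. '0000' → no match
5. '122022' → no match
6. '01000011' → match
7. '12001' → no match
8. '01220022' → match
9. '121' → no match

1, 2, 3, 6, 8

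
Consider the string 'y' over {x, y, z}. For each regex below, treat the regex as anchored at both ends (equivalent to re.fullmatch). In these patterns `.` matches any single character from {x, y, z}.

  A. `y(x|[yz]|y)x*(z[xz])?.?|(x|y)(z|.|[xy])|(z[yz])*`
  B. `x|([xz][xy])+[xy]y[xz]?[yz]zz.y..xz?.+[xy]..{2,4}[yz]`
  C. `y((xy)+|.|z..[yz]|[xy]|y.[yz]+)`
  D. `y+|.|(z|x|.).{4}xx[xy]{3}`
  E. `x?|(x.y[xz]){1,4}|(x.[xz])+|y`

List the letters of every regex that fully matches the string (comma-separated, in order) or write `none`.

A → no match
B → no match
C → no match
D → match
E → match

D, E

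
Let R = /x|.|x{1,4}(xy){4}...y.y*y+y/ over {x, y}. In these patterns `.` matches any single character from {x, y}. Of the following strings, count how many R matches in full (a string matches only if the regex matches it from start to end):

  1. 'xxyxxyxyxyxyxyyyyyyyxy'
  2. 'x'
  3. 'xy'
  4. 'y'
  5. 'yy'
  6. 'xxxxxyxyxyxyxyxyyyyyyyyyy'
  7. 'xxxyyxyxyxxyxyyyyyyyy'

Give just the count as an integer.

3

1 → no match
2. 'x' → match
3. 'xy' → no match
4. 'y' → match
5. 'yy' → no match
6 → match
7 → no match
Total matched: 3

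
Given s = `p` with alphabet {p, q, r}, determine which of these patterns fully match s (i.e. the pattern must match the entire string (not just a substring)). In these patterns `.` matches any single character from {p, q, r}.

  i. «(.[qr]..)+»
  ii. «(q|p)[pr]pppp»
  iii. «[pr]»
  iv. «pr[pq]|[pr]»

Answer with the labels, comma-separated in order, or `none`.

i → no match
ii → no match — must end with `pppp`
iii → match
iv → match

iii, iv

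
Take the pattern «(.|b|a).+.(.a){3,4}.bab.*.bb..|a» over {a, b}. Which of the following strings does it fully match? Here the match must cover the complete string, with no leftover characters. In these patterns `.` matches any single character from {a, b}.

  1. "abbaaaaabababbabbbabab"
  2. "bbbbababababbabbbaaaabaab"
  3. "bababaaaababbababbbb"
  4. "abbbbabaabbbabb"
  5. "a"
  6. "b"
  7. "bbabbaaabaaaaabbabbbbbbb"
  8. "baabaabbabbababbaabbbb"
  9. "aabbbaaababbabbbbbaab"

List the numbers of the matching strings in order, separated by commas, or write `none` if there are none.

1 → no match
2 → no match
3 → match
4 → no match
5 → match
6 → no match
7 → match
8 → no match
9 → no match

3, 5, 7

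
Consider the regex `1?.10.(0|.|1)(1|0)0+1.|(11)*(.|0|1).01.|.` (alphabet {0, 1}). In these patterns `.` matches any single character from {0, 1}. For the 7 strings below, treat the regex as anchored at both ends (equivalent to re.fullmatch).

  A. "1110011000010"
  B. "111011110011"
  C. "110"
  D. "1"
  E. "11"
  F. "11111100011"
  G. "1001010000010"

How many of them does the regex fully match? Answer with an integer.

A → match
B. "111011110011" → no match
C. "110" → no match
D. "1" → match
E. "11" → no match
F. "11111100011" → match
G → no match
Total matched: 3

3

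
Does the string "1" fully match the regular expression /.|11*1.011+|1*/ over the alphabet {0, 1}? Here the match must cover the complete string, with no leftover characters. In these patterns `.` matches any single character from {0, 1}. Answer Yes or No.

Yes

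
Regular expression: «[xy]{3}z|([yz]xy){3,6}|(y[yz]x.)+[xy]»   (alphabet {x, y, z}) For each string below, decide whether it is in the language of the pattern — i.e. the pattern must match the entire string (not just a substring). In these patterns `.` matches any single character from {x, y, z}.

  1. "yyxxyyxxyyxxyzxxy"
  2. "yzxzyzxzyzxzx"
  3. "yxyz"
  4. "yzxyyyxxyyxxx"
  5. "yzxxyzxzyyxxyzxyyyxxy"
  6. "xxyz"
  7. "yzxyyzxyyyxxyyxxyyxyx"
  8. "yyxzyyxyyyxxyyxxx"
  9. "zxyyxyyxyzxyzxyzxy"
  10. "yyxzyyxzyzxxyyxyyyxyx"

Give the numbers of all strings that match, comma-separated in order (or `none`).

1 → match
2 → match
3 → match
4 → match
5 → match
6 → match
7 → match
8 → match
9 → match
10 → match

1, 2, 3, 4, 5, 6, 7, 8, 9, 10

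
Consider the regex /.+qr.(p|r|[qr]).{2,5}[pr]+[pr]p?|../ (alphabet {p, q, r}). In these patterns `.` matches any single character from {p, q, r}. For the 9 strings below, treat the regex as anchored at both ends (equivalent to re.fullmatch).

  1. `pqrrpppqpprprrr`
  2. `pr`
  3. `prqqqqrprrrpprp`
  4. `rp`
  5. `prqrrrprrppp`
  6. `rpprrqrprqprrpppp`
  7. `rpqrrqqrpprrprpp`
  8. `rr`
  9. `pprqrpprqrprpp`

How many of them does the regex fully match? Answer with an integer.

9

1 → match
2 → match
3 → match
4 → match
5 → match
6 → match
7 → match
8 → match
9 → match
Total matched: 9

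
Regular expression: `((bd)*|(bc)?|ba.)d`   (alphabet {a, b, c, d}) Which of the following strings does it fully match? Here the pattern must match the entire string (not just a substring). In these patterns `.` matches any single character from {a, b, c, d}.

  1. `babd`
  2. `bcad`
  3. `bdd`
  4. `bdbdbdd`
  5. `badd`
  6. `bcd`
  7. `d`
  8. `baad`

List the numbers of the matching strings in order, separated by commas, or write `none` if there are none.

1, 3, 4, 5, 6, 7, 8

1 → match
2 → no match
3 → match
4 → match
5 → match
6 → match
7 → match
8 → match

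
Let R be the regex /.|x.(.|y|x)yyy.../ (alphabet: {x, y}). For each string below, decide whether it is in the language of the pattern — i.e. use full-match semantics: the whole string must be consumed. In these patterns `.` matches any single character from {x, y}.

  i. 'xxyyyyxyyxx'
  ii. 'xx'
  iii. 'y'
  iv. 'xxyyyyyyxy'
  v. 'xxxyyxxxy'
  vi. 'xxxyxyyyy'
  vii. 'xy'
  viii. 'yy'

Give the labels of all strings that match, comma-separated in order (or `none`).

i → no match
ii → no match
iii → match
iv → no match
v → no match
vi → no match
vii → no match
viii → no match

iii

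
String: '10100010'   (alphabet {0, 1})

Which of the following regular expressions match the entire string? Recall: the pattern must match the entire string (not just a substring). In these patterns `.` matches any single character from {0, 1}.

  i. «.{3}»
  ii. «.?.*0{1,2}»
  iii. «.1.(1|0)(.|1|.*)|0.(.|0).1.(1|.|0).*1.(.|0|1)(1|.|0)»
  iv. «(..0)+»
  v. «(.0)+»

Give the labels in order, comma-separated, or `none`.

ii, v

i → no match
ii → match
iii → no match
iv → no match
v → match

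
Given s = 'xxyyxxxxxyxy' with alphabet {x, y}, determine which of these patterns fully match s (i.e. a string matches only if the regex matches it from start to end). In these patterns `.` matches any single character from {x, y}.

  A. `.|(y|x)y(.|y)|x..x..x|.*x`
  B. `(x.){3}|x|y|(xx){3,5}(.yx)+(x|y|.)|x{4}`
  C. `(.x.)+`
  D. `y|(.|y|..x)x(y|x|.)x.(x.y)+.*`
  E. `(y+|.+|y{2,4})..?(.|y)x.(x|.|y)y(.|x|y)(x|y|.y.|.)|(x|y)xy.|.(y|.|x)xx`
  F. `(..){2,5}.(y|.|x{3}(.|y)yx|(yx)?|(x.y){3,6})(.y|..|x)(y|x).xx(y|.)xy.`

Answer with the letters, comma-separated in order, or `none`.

C, E

A → no match
B → no match
C → match
D → no match
E → match
F → no match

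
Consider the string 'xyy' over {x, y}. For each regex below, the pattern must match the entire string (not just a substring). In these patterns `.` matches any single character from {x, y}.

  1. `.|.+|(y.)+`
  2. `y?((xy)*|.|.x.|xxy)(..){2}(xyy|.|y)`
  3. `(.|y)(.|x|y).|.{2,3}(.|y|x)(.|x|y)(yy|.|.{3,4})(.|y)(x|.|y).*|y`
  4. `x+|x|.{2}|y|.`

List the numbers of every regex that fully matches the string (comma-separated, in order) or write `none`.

1 → match
2 → no match
3 → match
4 → no match

1, 3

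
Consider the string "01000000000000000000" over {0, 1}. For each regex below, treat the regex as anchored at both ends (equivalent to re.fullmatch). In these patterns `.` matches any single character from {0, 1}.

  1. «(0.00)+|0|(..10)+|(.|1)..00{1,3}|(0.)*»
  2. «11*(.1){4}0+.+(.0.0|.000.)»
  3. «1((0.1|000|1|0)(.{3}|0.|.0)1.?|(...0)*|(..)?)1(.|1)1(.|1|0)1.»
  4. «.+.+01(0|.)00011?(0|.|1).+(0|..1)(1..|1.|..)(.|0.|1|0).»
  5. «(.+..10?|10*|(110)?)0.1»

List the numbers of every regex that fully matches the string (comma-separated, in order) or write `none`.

1

1 → match
2 → no match — must start with "1"
3 → no match — must start with "1"
4 → no match
5 → no match — must end with "1"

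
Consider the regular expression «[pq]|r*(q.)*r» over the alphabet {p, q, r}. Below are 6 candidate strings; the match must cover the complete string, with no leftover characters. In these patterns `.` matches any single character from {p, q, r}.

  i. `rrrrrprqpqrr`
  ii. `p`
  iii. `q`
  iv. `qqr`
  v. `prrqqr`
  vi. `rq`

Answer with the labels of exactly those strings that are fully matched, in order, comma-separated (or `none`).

i → no match
ii → match
iii → match
iv → match
v → no match
vi → no match

ii, iii, iv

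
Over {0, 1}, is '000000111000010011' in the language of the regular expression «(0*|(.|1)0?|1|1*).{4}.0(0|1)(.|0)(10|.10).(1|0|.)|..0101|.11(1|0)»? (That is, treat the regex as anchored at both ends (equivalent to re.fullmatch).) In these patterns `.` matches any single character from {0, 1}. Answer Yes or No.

No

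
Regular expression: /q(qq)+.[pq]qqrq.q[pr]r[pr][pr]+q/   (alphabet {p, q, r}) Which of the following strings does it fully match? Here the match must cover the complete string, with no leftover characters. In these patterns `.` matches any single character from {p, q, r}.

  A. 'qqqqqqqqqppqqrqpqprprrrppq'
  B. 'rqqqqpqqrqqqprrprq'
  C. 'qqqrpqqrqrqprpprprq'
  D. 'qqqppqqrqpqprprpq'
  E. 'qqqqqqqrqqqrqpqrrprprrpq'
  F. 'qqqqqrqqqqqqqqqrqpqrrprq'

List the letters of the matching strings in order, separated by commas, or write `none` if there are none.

A → match
B → no match — must start with 'qqq'
C → match
D → match
E → match
F → no match

A, C, D, E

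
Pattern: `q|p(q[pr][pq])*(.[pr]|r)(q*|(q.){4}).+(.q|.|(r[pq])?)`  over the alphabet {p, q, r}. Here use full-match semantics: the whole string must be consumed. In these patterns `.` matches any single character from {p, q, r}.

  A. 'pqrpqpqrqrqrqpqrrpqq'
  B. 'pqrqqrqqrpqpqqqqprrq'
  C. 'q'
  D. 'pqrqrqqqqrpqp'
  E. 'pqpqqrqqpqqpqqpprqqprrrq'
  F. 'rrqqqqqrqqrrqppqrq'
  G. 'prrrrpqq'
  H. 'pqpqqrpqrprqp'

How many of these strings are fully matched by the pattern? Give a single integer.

7

A → match
B → match
C → match
D → match
E → match
F → no match
G → match
H → match
Total matched: 7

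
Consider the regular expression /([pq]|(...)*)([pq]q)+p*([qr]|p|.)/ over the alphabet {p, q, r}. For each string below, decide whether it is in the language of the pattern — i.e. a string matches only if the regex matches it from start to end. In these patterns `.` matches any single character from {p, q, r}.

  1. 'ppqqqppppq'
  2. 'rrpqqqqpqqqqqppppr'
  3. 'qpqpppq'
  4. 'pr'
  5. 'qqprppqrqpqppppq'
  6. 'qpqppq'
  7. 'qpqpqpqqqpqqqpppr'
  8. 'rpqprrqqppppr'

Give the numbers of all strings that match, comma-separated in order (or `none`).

1, 2, 3, 5, 6, 7, 8

1 → match
2 → match
3 → match
4 → no match
5 → match
6 → match
7 → match
8 → match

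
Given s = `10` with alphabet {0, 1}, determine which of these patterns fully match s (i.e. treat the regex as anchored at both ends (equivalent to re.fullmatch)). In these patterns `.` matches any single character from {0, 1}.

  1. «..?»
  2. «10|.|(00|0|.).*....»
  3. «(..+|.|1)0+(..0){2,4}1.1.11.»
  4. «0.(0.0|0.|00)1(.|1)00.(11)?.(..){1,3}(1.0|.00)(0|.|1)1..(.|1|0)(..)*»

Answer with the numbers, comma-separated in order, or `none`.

1 → match
2 → match
3 → no match
4 → no match — must start with `0`

1, 2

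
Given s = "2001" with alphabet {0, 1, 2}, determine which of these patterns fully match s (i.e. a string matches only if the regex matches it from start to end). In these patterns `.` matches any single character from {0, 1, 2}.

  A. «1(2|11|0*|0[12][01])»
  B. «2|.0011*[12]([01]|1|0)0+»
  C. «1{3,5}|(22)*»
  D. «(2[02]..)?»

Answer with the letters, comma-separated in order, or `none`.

D

A → no match — must start with "1"
B → no match
C → no match
D → match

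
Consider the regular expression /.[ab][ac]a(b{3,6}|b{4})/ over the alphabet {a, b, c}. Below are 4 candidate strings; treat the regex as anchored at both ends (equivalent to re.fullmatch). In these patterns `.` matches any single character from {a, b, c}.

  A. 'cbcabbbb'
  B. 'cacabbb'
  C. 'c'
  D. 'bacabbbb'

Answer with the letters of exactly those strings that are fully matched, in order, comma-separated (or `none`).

A, B, D

A → match
B → match
C → no match — must end with 'b'
D → match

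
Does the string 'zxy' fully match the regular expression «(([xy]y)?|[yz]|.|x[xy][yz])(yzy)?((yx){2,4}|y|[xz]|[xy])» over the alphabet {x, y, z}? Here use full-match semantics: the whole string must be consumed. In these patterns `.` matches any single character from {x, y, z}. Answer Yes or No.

No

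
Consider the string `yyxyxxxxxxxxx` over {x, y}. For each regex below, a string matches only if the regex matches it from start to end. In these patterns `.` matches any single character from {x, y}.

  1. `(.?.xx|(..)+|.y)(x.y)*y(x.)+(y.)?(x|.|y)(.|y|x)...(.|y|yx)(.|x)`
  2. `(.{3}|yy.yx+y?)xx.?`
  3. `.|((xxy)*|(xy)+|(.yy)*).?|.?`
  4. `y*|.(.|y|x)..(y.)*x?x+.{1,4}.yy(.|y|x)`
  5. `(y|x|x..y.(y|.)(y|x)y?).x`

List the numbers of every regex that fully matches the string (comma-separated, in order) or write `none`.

2

1 → no match
2 → match
3 → no match
4 → no match
5 → no match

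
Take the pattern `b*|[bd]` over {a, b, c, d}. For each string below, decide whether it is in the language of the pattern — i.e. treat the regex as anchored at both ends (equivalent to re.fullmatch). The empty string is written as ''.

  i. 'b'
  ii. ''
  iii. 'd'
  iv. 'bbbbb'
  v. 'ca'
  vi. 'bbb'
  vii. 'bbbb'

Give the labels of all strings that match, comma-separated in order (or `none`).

i, ii, iii, iv, vi, vii

i → match
ii → match
iii → match
iv → match
v → no match
vi → match
vii → match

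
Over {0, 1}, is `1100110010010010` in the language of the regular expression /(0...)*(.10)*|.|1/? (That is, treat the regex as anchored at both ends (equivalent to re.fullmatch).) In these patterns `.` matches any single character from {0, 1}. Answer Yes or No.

No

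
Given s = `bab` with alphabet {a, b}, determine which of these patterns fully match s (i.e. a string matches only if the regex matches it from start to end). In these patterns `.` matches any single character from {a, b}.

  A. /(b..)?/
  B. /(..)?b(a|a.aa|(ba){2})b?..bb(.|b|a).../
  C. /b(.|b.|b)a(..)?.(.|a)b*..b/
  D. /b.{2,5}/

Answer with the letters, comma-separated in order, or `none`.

A → match
B → no match
C → no match
D → match

A, D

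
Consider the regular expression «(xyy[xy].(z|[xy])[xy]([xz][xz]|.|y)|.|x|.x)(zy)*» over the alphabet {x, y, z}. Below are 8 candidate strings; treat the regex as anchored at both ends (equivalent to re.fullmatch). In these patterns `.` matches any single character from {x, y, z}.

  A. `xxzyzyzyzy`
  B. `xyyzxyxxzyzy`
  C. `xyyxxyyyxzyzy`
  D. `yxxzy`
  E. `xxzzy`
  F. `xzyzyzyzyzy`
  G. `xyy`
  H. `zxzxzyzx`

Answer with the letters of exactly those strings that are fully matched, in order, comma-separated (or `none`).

A → match
B → no match
C → no match
D → no match
E → no match
F → match
G → no match
H → no match

A, F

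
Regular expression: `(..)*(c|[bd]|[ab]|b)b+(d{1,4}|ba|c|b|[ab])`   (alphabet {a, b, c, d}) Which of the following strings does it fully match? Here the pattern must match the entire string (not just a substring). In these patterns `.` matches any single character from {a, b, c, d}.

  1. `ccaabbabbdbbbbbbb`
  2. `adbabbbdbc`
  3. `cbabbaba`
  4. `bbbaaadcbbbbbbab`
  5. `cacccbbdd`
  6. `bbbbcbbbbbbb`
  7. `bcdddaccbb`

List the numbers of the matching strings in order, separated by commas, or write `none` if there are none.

1, 5, 6

1 → match
2 → no match
3 → no match
4 → no match
5 → match
6 → match
7 → no match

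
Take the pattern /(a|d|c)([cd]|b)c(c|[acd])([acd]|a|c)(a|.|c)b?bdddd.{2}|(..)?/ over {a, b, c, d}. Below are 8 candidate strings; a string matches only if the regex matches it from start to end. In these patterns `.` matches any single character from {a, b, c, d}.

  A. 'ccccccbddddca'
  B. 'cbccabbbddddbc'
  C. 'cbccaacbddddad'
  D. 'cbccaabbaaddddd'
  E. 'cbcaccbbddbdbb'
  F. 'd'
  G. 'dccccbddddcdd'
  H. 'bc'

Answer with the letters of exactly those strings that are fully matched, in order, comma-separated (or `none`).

A → match
B → match
C → no match
D → no match
E → no match
F → no match
G → no match
H → match

A, B, H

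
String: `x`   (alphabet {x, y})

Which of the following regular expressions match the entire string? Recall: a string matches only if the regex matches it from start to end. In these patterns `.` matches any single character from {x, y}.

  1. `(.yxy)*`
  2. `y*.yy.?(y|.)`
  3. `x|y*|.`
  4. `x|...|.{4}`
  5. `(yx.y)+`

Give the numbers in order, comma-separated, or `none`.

3, 4

1 → no match
2 → no match
3 → match
4 → match
5 → no match — must start with `yx`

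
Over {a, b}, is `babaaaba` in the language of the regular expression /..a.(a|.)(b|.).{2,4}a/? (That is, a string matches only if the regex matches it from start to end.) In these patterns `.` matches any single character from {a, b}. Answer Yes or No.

No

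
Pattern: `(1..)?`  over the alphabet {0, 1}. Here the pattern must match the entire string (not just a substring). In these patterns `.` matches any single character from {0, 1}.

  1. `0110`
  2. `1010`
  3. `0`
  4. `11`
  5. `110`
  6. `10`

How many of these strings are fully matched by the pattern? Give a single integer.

1

1 → no match
2 → no match
3 → no match
4 → no match
5 → match
6 → no match
Total matched: 1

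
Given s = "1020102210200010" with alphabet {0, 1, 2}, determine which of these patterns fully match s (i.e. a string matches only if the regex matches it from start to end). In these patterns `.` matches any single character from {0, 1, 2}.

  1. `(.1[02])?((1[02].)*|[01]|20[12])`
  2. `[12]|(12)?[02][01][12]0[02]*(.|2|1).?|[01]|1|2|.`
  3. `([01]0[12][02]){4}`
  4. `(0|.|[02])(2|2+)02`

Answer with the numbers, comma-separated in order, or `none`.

3

1 → no match
2 → no match
3 → match
4 → no match — must end with "202"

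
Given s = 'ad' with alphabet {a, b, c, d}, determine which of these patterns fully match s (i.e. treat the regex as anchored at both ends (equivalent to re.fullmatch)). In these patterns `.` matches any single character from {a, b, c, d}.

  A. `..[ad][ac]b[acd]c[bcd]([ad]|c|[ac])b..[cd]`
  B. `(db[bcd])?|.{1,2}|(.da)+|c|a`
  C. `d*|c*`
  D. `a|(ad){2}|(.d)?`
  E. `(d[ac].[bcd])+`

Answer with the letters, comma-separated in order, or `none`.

A → no match
B → match
C → no match
D → match
E → no match — must start with 'd'

B, D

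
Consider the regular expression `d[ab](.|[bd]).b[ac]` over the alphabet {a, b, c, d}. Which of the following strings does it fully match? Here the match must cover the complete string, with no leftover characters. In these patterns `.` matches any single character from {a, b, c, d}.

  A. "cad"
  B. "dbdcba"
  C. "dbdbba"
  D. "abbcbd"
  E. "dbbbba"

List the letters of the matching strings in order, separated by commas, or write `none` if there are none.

B, C, E

A → no match — must start with "d"
B → match
C → match
D → no match — must start with "d"
E → match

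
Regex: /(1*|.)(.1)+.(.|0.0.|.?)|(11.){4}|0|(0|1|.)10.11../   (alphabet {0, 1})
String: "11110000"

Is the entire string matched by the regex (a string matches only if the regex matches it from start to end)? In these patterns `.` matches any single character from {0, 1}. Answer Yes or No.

Yes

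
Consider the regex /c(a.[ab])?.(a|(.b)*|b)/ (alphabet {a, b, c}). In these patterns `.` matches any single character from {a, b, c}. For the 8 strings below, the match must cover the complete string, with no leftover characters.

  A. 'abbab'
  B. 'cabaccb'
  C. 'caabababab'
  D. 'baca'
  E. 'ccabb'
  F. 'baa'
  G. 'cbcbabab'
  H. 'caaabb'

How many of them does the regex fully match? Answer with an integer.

4

A. 'abbab' → no match — must start with 'c'
B. 'cabaccb' → match
C. 'caabababab' → match
D. 'baca' → no match — must start with 'c'
E. 'ccabb' → no match
F. 'baa' → no match — must start with 'c'
G. 'cbcbabab' → match
H. 'caaabb' → match
Total matched: 4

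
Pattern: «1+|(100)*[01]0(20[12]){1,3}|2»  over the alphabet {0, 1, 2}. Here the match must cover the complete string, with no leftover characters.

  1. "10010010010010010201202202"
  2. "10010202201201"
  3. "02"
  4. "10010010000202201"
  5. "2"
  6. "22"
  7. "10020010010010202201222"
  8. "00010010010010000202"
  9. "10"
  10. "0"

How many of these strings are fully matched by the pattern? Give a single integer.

1 → match
2 → match
3 → no match
4 → match
5 → match
6 → no match
7 → no match
8 → no match
9 → no match
10 → no match
Total matched: 4

4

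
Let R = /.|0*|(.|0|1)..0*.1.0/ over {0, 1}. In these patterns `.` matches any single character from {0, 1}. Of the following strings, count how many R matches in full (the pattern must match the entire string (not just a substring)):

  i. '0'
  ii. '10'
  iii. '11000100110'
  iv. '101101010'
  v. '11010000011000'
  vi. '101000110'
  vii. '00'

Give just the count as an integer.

3

i → match
ii → no match
iii → no match
iv → no match
v → no match
vi → match
vii → match
Total matched: 3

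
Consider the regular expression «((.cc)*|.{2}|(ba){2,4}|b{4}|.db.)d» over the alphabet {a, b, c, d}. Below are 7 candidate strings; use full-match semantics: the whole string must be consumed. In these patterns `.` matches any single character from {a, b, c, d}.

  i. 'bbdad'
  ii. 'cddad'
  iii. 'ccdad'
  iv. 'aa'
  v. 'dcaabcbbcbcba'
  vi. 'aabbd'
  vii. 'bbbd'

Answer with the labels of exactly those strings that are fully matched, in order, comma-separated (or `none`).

none

i. 'bbdad' → no match
ii. 'cddad' → no match
iii. 'ccdad' → no match
iv. 'aa' → no match — must end with 'd'
v → no match — must end with 'd'
vi. 'aabbd' → no match
vii. 'bbbd' → no match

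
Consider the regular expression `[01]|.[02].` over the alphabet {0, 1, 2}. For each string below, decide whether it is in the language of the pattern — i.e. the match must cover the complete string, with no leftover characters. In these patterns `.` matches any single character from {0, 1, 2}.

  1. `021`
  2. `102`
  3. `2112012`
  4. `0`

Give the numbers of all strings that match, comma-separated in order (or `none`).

1, 2, 4

1 → match
2 → match
3 → no match
4 → match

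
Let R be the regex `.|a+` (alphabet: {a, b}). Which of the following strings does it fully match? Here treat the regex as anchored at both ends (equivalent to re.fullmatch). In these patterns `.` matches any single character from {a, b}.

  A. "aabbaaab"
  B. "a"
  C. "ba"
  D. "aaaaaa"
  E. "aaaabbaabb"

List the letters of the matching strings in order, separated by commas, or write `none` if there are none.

B, D

A. "aabbaaab" → no match
B. "a" → match
C. "ba" → no match
D. "aaaaaa" → match
E. "aaaabbaabb" → no match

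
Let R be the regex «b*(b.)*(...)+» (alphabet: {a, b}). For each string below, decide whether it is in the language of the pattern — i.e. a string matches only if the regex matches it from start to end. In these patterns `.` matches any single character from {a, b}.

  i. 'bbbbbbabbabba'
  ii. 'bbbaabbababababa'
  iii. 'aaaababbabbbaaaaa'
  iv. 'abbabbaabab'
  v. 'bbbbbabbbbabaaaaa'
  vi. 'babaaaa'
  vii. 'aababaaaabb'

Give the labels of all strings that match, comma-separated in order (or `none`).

i, ii, v, vi

i → match
ii → match
iii → no match
iv. 'abbabbaabab' → no match
v → match
vi. 'babaaaa' → match
vii. 'aababaaaabb' → no match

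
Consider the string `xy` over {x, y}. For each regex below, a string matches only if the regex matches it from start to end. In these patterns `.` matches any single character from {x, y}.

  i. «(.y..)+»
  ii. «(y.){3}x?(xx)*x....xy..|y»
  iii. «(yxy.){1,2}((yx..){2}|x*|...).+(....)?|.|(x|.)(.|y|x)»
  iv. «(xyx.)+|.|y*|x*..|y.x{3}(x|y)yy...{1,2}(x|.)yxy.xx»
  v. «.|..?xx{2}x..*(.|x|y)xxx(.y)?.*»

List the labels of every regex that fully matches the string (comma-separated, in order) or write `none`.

iii, iv

i → no match
ii → no match — must start with `y`
iii → match
iv → match
v → no match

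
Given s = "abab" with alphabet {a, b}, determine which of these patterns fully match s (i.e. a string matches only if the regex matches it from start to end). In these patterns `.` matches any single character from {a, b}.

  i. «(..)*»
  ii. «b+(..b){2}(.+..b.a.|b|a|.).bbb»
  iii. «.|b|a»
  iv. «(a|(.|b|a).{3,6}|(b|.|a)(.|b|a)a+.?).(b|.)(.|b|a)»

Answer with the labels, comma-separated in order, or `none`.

i, iv

i → match
ii → no match — must start with "b"
iii → no match
iv → match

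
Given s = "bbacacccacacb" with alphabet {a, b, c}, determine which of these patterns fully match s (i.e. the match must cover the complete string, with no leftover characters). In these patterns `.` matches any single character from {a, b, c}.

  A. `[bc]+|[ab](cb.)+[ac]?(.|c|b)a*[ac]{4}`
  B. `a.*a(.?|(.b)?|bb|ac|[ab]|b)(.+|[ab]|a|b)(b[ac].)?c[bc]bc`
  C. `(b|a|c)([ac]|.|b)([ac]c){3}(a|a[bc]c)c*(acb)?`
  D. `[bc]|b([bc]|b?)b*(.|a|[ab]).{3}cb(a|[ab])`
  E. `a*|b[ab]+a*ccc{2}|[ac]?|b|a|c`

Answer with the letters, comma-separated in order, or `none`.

C

A → no match
B → no match — must start with "a"
C → match
D → no match
E → no match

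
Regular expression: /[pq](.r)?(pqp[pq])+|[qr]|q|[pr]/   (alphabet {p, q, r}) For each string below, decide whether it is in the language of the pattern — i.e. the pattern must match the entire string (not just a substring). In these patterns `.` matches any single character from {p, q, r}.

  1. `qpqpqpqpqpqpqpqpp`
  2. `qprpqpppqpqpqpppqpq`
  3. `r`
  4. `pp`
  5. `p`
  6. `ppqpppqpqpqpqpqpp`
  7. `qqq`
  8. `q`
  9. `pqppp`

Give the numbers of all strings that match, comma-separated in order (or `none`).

1, 2, 3, 5, 6, 8

1 → match
2 → match
3 → match
4 → no match
5 → match
6 → match
7 → no match
8 → match
9 → no match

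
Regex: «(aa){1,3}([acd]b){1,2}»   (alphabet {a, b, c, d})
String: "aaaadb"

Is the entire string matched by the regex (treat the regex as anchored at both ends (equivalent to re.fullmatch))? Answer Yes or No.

Yes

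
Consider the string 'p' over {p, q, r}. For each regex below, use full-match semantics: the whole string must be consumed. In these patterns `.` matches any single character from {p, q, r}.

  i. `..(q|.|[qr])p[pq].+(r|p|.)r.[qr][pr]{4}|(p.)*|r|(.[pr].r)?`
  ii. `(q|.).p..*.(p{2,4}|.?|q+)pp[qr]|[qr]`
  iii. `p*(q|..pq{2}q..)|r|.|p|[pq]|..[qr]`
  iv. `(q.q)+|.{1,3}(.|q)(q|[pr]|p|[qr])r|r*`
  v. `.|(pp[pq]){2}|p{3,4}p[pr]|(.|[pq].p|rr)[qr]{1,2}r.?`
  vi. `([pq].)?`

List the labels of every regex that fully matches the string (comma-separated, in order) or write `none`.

i → no match
ii → no match
iii → match
iv → no match
v → match
vi → no match

iii, v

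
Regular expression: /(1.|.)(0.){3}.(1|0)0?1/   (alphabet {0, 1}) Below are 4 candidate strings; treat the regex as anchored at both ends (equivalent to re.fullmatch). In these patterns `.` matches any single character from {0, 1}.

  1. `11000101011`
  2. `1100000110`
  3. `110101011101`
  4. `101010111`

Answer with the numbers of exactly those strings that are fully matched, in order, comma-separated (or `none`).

1. `11000101011` → match
2. `1100000110` → no match — must end with `1`
3. `110101011101` → match
4. `101010111` → no match

1, 3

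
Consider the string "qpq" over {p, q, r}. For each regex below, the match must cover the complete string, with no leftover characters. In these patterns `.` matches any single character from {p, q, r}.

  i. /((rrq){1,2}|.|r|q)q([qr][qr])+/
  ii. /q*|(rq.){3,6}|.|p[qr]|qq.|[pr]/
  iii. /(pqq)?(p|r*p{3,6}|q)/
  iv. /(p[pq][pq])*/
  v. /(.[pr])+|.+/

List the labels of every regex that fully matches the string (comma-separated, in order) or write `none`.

v

i → no match
ii → no match
iii → no match
iv → no match
v → match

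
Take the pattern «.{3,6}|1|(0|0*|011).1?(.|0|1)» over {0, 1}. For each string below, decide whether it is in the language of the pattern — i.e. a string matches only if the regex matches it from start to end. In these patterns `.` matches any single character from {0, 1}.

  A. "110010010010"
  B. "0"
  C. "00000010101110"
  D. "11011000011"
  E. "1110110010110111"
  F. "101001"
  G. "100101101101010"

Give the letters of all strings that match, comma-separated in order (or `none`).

A → no match
B → no match
C → no match
D → no match
E → no match
F → match
G → no match

F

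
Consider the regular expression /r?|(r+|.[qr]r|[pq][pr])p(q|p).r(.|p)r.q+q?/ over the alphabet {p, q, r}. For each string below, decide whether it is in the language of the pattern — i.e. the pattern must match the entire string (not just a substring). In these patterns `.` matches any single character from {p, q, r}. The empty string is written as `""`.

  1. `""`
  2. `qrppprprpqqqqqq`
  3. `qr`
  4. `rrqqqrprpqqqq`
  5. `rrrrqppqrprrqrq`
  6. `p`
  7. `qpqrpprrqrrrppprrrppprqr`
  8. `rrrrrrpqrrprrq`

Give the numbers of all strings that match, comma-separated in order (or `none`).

1. `""` → match
2 → match
3. `qr` → no match
4 → no match
5 → no match
6. `p` → no match
7 → no match
8 → match

1, 2, 8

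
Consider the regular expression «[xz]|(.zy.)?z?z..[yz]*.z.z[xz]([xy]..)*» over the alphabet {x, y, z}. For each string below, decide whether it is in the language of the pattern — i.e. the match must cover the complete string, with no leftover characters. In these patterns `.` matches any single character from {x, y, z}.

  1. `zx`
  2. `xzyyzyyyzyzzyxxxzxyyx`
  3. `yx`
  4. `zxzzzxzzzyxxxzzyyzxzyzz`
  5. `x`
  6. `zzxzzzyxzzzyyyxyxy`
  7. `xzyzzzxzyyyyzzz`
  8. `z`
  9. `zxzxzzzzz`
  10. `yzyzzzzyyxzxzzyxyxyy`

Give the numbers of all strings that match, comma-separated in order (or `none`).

2, 5, 8, 10

1 → no match
2 → match
3 → no match
4 → no match
5 → match
6 → no match
7 → no match
8 → match
9 → no match
10 → match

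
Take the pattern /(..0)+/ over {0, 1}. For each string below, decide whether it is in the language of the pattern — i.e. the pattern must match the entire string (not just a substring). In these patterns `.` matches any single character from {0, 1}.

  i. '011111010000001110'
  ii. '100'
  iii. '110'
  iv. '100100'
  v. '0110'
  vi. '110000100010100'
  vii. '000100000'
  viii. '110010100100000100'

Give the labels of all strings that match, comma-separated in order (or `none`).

i → no match
ii → match
iii → match
iv → match
v → no match
vi → match
vii → match
viii → match

ii, iii, iv, vi, vii, viii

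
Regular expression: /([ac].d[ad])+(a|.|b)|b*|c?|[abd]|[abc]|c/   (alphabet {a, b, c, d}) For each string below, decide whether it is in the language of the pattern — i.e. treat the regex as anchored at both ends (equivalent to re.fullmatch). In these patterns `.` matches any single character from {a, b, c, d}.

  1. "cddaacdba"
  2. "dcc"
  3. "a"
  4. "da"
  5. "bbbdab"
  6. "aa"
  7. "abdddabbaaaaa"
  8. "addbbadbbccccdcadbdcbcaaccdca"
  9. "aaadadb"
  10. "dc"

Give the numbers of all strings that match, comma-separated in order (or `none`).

3

1 → no match
2 → no match
3 → match
4 → no match
5 → no match
6 → no match
7 → no match
8 → no match
9 → no match
10 → no match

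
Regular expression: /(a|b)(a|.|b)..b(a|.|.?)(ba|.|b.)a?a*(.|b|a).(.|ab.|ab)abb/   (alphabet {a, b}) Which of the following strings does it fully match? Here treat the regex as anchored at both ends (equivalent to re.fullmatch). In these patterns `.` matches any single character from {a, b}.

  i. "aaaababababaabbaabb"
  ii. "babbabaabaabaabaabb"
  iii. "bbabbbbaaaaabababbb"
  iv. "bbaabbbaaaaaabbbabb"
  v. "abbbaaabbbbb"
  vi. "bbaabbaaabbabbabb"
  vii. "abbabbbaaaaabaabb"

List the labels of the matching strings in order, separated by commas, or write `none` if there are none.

i → no match
ii → no match
iii → no match — must end with "abb"
iv → match
v → no match — must end with "abb"
vi → match
vii → match

iv, vi, vii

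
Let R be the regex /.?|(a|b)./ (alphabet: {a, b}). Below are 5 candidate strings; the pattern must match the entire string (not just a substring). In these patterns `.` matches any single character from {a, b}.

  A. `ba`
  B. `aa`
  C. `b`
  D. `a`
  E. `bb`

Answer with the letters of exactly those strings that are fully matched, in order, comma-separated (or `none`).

A → match
B → match
C → match
D → match
E → match

A, B, C, D, E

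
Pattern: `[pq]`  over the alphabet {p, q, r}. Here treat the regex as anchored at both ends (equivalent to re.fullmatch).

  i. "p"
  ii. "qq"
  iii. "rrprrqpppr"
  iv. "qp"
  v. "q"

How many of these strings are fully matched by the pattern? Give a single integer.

2

i → match
ii → no match
iii → no match
iv → no match
v → match
Total matched: 2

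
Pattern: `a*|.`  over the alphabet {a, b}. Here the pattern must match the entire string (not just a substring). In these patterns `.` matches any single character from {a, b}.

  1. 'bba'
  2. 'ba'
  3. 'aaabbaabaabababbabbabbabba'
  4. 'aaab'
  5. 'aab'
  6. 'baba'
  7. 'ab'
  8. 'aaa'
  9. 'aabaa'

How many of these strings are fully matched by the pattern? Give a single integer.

1

1. 'bba' → no match
2. 'ba' → no match
3 → no match
4. 'aaab' → no match
5. 'aab' → no match
6. 'baba' → no match
7. 'ab' → no match
8. 'aaa' → match
9. 'aabaa' → no match
Total matched: 1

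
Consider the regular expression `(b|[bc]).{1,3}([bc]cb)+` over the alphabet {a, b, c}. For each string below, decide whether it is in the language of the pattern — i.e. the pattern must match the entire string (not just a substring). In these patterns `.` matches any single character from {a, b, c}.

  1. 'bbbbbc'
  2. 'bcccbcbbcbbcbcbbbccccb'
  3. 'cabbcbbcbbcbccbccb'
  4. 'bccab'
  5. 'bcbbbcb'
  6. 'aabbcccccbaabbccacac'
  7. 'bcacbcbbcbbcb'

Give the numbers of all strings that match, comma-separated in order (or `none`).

3, 5, 7

1 → no match — must end with 'cb'
2 → no match
3 → match
4 → no match — must end with 'cb'
5 → match
6 → no match — must end with 'cb'
7 → match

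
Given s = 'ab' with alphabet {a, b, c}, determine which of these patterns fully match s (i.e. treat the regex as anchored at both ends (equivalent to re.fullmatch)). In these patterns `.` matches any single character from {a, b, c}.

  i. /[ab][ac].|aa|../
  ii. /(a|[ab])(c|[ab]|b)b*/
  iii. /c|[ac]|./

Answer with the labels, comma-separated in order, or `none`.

i → match
ii → match
iii → no match

i, ii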